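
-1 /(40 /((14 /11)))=-7 /220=-0.03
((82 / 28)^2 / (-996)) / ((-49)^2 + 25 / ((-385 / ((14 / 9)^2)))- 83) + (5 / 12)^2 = 209974513337 / 1209479078304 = 0.17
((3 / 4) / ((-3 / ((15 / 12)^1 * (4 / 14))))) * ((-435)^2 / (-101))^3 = 587155857.40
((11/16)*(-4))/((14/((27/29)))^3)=-216513/267693664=-0.00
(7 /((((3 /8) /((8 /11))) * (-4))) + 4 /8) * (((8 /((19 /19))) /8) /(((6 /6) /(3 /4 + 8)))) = -6685 /264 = -25.32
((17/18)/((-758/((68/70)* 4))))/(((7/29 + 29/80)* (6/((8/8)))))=-134096/100355031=-0.00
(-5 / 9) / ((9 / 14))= -0.86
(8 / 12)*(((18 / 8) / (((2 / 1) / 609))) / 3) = 609 / 4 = 152.25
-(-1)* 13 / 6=13 / 6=2.17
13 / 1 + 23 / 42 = 569 / 42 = 13.55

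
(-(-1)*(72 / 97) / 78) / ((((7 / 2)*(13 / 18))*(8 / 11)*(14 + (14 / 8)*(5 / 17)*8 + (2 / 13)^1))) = 1683 / 5940571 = 0.00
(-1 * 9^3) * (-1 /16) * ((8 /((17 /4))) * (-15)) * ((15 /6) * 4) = -218700 /17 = -12864.71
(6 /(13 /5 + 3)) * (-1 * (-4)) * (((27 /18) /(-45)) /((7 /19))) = -19 /49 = -0.39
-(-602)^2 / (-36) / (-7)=-12943 / 9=-1438.11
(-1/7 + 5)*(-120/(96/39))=-3315/14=-236.79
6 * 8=48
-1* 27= -27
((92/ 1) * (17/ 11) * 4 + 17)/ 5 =6443/ 55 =117.15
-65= -65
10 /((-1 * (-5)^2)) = -2 /5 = -0.40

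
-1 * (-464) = 464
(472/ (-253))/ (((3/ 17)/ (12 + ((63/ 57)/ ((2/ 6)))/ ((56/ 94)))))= -892670/ 4807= -185.70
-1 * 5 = -5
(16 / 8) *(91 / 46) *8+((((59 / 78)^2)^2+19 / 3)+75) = 96468491495 / 851346288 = 113.31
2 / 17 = 0.12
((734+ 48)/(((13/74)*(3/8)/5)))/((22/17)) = 19675120/429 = 45862.75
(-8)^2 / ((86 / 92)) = 2944 / 43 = 68.47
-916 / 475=-1.93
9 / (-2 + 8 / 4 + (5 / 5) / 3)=27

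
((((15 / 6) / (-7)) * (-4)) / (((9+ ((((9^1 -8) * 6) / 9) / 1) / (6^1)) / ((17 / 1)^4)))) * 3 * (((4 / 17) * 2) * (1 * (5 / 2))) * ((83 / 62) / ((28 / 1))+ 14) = 80873998425 / 124558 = 649287.87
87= 87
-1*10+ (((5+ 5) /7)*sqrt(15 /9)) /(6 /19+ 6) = -10+ 19*sqrt(15) /252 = -9.71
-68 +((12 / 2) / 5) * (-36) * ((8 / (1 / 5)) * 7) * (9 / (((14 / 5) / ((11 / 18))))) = -23828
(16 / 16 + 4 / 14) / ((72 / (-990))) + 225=5805 / 28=207.32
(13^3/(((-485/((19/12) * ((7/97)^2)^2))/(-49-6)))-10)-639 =-66877103447143/103048083084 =-648.99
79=79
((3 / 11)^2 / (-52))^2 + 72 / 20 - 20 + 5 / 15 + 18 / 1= 1148089871 / 593838960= 1.93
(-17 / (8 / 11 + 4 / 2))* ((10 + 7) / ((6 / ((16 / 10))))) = -6358 / 225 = -28.26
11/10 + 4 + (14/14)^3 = 61/10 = 6.10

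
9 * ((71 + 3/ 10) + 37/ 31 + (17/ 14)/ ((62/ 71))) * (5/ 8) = 415.60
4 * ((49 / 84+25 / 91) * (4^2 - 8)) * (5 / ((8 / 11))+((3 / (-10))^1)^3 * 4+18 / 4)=10557179 / 34125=309.37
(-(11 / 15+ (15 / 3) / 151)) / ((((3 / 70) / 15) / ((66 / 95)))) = -534688 / 2869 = -186.37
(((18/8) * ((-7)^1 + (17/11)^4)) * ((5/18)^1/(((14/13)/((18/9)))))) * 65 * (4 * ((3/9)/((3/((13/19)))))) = -173617925/5841759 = -29.72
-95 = -95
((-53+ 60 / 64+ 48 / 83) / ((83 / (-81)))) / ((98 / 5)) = 27690255 / 10801952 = 2.56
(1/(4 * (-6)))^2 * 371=371/576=0.64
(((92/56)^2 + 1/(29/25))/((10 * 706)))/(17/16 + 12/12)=6747/27588715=0.00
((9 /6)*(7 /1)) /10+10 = 221 /20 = 11.05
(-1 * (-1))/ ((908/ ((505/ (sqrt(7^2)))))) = 505/ 6356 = 0.08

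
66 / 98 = 33 / 49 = 0.67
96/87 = 32/29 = 1.10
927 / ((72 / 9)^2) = 927 / 64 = 14.48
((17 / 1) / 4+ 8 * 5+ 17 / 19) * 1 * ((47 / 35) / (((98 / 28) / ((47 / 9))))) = 7579079 / 83790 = 90.45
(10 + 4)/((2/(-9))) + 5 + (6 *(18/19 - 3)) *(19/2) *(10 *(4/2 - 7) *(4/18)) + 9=1251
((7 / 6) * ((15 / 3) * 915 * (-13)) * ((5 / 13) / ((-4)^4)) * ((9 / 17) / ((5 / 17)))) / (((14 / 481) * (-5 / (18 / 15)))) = 792207 / 512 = 1547.28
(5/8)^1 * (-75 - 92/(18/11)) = -5905/72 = -82.01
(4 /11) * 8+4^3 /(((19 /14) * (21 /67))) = 96160 /627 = 153.37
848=848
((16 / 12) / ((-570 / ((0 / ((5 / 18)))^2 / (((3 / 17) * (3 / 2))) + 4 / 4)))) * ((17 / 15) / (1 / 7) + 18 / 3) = -22 / 675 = -0.03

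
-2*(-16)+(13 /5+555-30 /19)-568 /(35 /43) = -109.81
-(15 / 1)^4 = -50625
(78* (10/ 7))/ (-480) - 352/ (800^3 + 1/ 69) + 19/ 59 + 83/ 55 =1.60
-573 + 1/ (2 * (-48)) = -573.01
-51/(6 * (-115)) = 17/230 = 0.07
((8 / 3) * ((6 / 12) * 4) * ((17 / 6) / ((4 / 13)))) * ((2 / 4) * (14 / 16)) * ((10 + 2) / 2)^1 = 1547 / 12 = 128.92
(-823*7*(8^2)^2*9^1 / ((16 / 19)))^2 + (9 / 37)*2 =2353258445206781970 / 37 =63601579600183296.49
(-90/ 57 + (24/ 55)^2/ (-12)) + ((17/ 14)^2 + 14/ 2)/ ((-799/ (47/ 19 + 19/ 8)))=-118540161709/ 72006519200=-1.65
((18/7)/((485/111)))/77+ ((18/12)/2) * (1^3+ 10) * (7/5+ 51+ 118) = 73499841/52283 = 1405.81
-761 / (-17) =761 / 17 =44.76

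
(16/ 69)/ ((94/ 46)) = 16/ 141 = 0.11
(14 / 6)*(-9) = -21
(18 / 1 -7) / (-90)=-11 / 90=-0.12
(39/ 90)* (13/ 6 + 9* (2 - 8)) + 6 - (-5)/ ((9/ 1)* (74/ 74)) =-2863/ 180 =-15.91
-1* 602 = -602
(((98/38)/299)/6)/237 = 49/8078382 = 0.00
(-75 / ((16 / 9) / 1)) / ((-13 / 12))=2025 / 52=38.94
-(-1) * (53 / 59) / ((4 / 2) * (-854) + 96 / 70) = -1855 / 3524188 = -0.00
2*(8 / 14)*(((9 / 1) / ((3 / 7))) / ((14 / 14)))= 24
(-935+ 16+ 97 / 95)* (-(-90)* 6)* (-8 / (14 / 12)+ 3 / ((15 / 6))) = 1864855872 / 665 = 2804294.54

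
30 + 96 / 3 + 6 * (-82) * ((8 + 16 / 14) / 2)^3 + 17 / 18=-46939.55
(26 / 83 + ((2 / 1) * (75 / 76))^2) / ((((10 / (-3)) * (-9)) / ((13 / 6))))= 6557447 / 21573360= 0.30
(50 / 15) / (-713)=-10 / 2139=-0.00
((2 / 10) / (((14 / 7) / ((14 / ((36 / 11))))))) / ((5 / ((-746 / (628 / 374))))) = -5370827 / 141300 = -38.01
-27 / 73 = -0.37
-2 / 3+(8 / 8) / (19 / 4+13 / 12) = -0.50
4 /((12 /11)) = 11 /3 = 3.67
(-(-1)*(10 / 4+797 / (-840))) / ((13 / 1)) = 1303 / 10920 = 0.12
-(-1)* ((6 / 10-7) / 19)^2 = 1024 / 9025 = 0.11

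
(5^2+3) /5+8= 68 /5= 13.60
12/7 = 1.71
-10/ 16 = -5/ 8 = -0.62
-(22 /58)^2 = -121 /841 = -0.14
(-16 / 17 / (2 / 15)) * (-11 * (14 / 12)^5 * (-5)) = -4621925 / 5508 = -839.13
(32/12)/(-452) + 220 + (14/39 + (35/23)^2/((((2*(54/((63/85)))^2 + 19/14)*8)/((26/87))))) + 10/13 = 184089254668789/832522289118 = 221.12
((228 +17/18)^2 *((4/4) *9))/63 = 16982641/2268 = 7487.94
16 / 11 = 1.45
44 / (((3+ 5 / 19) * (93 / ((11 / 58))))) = 2299 / 83607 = 0.03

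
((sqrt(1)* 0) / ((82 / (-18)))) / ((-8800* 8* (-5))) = 0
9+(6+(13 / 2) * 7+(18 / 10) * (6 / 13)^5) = 224772233 / 3712930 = 60.54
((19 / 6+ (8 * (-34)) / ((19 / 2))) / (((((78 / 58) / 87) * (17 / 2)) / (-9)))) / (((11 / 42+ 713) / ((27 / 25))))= 286404174 / 108439175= 2.64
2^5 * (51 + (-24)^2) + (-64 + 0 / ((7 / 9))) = 20000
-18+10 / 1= -8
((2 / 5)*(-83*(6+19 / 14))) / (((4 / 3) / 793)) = -20338071 / 140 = -145271.94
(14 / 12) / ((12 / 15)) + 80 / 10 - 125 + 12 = -2485 / 24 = -103.54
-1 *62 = -62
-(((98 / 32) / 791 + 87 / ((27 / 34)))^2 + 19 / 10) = -15893521030853 / 1323889920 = -12005.17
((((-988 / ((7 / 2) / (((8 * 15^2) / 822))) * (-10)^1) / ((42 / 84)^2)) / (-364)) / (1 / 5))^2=5198400000000 / 45064369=115354.99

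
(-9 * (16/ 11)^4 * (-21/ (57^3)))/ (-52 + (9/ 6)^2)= -1835008/ 19984101181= -0.00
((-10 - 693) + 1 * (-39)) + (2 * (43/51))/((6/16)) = -112838/153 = -737.50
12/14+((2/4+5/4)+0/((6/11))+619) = 621.61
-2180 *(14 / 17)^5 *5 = -5862281600 / 1419857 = -4128.78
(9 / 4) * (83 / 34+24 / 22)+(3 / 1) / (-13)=7.72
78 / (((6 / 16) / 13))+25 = 2729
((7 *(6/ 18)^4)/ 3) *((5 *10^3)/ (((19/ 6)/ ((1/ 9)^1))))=70000/ 13851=5.05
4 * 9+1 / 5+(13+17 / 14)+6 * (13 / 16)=15481 / 280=55.29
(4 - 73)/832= -69/832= -0.08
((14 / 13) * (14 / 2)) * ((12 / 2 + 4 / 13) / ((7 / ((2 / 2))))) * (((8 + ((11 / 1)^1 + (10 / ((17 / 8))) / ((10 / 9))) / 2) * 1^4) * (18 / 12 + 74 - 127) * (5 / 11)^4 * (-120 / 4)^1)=294316706250 / 42063593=6996.95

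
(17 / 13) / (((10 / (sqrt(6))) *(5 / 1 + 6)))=17 *sqrt(6) / 1430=0.03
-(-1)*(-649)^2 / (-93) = -421201 / 93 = -4529.04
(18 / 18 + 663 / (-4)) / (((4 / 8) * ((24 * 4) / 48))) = -659 / 4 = -164.75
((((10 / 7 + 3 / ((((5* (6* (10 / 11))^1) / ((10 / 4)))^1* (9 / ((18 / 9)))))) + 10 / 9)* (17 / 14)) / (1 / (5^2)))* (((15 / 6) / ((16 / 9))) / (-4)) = -1392725 / 50176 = -27.76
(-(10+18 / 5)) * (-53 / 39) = 3604 / 195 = 18.48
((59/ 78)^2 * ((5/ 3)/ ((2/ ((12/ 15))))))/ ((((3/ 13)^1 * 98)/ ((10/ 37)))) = 17405/ 3818178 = 0.00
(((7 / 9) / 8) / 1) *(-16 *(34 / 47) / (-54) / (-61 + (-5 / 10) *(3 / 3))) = -476 / 1404783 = -0.00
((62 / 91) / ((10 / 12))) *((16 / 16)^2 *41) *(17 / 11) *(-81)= -21002004 / 5005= -4196.20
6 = 6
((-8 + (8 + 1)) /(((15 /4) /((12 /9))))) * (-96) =-512 /15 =-34.13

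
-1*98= -98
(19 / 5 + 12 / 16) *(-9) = -819 / 20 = -40.95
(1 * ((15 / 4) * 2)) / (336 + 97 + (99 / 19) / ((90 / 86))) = 1425 / 83216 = 0.02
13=13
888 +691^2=478369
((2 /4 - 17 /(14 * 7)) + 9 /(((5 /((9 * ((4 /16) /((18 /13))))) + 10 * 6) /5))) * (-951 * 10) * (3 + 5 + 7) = -596063025 /4018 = -148348.19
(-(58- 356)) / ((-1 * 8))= -149 / 4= -37.25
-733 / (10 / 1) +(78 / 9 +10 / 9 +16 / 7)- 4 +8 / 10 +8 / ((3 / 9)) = -5095 / 126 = -40.44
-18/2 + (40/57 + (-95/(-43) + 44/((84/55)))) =129939/5719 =22.72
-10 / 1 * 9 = -90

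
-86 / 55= -1.56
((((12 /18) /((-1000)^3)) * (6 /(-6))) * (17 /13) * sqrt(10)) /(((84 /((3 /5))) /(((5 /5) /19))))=17 * sqrt(10) /51870000000000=0.00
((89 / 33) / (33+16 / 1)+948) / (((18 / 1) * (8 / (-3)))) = -1533005 / 77616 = -19.75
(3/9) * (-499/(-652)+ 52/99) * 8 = 166610/48411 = 3.44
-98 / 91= -14 / 13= -1.08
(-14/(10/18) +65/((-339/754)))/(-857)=287764/1452615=0.20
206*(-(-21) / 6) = 721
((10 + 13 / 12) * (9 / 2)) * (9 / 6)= 1197 / 16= 74.81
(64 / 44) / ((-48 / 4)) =-4 / 33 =-0.12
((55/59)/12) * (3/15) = 11/708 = 0.02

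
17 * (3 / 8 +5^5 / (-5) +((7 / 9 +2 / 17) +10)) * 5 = -3756025 / 72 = -52167.01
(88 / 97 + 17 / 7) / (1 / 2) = 4530 / 679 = 6.67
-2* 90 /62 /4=-0.73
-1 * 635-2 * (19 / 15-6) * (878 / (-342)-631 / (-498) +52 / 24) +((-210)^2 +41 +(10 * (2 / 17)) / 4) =157488319637 / 3619215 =43514.50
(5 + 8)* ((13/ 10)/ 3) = 5.63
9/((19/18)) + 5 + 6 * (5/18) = 866/57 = 15.19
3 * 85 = 255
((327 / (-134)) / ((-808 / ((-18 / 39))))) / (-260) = 981 / 182979680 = 0.00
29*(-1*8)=-232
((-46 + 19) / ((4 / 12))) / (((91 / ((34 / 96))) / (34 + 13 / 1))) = -21573 / 1456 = -14.82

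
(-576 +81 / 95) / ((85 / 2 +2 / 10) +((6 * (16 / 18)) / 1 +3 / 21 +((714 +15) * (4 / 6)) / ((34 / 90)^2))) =-663208182 / 3982310947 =-0.17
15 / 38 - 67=-2531 / 38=-66.61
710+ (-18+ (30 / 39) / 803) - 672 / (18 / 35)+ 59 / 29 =-556387391 / 908193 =-612.63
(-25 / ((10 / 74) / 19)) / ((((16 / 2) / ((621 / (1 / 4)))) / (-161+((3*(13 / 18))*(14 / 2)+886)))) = -3231293805 / 4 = -807823451.25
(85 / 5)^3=4913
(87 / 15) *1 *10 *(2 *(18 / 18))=116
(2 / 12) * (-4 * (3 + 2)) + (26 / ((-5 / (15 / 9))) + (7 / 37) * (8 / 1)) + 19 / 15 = -5117 / 555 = -9.22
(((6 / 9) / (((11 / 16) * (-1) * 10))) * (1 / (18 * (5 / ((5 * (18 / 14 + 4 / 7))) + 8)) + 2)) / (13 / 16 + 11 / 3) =-513152 / 11813175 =-0.04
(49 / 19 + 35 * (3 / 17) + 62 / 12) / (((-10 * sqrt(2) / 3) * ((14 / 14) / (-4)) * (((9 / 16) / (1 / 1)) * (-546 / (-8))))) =863392 * sqrt(2) / 3968055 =0.31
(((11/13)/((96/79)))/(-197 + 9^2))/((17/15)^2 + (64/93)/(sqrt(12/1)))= -0.00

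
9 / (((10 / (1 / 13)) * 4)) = 9 / 520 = 0.02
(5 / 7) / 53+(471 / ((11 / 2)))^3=310117752103 / 493801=628021.72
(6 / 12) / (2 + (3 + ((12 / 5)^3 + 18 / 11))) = 1375 / 56266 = 0.02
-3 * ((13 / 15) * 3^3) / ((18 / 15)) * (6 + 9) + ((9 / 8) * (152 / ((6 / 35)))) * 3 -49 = 2066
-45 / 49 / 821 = -45 / 40229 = -0.00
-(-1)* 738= 738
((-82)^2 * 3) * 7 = 141204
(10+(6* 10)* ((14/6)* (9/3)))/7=430/7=61.43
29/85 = 0.34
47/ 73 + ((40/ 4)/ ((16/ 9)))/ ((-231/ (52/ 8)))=43669/ 89936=0.49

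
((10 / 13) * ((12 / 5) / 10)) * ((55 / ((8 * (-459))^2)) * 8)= 11 / 1825902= 0.00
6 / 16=3 / 8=0.38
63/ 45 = 7/ 5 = 1.40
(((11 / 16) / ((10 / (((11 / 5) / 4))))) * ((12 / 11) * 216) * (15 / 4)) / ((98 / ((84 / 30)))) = 2673 / 2800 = 0.95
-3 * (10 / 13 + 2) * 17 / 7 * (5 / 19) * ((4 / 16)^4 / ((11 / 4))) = -0.01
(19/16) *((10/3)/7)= 95/168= 0.57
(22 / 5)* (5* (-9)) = -198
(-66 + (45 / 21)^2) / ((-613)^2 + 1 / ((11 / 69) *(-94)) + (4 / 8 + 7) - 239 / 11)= -518551 / 3172997989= -0.00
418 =418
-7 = -7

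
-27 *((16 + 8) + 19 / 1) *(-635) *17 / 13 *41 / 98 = 513852795 / 1274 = 403338.14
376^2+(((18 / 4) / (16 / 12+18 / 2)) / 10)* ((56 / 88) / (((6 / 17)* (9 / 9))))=1928369711 / 13640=141376.08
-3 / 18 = -1 / 6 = -0.17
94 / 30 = 47 / 15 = 3.13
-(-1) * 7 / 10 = 7 / 10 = 0.70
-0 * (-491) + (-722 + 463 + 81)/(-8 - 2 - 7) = 178/17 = 10.47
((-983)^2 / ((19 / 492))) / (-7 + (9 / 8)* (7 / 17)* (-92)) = -16164082392 / 32053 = -504292.34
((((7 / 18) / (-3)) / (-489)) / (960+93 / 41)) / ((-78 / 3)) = -287 / 27086693868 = -0.00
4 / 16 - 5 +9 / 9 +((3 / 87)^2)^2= -10609211 / 2829124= -3.75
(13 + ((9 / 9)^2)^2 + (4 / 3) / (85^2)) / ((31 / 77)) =23365958 / 671925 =34.77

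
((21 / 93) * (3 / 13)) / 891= 7 / 119691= 0.00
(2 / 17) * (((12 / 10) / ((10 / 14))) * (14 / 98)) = 12 / 425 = 0.03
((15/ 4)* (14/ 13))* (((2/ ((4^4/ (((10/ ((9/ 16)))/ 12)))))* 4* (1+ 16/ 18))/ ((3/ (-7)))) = -20825/ 25272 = -0.82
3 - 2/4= 5/2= 2.50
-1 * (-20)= 20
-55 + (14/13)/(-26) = -9302/169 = -55.04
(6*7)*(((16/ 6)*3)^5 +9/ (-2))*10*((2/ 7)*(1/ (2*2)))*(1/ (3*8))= 327635/ 8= 40954.38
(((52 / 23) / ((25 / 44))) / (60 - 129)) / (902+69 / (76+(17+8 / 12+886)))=-6724432 / 105185764875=-0.00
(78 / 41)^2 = 6084 / 1681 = 3.62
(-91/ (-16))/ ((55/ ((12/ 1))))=1.24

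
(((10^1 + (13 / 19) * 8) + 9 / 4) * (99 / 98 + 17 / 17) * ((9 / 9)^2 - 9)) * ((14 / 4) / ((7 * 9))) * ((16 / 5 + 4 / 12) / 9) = -6.22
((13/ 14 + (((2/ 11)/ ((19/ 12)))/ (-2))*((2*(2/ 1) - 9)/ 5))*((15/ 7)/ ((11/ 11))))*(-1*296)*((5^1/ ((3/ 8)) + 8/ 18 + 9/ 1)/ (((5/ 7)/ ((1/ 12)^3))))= -21882725/ 1896048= -11.54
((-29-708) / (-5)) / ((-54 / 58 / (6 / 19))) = -50.00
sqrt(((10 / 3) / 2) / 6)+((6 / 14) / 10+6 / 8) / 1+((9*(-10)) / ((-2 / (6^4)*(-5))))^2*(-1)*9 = -171421608849 / 140+sqrt(10) / 6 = -1224440062.68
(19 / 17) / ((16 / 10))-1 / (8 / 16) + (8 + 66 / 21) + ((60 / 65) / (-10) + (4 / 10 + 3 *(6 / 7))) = 157429 / 12376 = 12.72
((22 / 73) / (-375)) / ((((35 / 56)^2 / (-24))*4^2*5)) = 0.00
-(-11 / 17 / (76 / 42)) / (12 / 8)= 77 / 323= 0.24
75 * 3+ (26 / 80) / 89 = 801013 / 3560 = 225.00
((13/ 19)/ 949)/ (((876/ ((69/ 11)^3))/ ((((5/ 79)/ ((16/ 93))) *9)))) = 458270055/ 681372249536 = 0.00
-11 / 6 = -1.83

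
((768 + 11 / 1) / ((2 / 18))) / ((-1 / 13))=-91143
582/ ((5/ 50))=5820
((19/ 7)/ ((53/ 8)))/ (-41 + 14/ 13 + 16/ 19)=-37544/ 3581263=-0.01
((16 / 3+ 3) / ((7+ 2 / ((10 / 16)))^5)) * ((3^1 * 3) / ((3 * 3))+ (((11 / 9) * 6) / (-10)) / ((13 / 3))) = 31250 / 498369807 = 0.00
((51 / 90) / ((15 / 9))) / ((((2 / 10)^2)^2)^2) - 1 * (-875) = 267375 / 2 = 133687.50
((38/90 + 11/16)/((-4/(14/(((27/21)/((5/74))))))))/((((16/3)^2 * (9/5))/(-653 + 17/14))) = 255180625/98205696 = 2.60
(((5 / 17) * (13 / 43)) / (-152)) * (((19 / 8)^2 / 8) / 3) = -1235 / 8982528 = -0.00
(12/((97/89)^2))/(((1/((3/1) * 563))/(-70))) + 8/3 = -1194385.47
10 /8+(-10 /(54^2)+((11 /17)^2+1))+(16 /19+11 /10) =368859703 /80058780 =4.61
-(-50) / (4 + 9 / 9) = 10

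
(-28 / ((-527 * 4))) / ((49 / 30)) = 0.01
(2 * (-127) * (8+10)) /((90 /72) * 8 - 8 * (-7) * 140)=-2286 /3925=-0.58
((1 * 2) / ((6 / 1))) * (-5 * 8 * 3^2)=-120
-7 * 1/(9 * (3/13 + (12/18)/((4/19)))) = -182/795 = -0.23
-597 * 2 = -1194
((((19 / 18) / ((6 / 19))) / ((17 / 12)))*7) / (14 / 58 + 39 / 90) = 732830 / 29937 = 24.48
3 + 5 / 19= 62 / 19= 3.26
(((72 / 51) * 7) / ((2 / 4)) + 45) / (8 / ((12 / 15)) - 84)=-1101 / 1258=-0.88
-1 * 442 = -442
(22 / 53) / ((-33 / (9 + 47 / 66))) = -641 / 5247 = -0.12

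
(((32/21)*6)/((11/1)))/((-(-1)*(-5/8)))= -512/385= -1.33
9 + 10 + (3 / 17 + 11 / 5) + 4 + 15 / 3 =30.38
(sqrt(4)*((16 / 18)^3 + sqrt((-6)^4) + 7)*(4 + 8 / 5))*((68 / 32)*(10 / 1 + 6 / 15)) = 10817.20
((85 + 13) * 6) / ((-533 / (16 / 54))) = -1568 / 4797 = -0.33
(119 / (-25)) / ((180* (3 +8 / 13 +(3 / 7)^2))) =-75803 / 10890000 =-0.01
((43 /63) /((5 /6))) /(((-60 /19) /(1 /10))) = -817 /31500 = -0.03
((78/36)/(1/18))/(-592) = -39/592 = -0.07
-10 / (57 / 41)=-410 / 57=-7.19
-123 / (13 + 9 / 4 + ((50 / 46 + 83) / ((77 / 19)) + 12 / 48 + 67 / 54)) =-5881491 / 1792634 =-3.28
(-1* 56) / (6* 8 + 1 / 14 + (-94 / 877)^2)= -602997136 / 517747521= -1.16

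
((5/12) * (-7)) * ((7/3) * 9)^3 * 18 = -972405/2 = -486202.50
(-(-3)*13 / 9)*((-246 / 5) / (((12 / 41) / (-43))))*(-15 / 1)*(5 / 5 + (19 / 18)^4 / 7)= -553164.60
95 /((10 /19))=361 /2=180.50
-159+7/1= -152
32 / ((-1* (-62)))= 16 / 31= 0.52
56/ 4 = 14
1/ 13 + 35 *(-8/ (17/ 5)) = -18183/ 221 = -82.28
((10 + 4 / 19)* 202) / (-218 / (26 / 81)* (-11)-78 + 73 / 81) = 20632482 / 73961813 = 0.28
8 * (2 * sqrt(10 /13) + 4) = 16 * sqrt(130) /13 + 32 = 46.03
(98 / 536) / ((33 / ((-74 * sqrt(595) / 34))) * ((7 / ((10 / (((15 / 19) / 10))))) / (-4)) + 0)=98420 * sqrt(595) / 112761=21.29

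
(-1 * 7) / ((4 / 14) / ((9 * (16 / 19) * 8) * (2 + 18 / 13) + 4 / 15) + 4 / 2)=-18652046 / 5332861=-3.50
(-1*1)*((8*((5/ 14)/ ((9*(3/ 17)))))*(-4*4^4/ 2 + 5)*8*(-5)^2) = 11492000/ 63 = 182412.70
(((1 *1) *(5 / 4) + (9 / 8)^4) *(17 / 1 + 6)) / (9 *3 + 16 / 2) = 268663 / 143360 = 1.87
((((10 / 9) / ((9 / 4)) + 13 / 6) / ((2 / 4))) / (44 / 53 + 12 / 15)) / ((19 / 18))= 3.09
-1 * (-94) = 94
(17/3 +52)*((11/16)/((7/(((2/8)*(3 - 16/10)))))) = 1903/960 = 1.98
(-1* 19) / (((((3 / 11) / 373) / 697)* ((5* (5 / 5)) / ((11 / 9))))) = -597696319 / 135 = -4427380.14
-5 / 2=-2.50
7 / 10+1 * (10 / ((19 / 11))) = 1233 / 190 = 6.49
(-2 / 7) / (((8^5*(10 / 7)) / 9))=-9 / 163840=-0.00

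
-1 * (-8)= 8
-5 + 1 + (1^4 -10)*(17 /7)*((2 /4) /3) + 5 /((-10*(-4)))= -7.52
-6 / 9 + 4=10 / 3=3.33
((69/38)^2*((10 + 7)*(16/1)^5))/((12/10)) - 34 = 17680945166/361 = 48977687.44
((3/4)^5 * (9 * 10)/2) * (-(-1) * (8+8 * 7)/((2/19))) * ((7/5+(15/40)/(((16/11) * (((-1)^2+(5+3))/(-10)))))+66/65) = 368007219/26624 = 13822.39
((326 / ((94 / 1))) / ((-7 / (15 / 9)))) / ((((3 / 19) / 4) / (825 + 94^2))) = -598402340 / 2961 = -202094.68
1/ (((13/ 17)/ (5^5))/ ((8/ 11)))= 425000/ 143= 2972.03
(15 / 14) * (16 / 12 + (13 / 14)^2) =6455 / 2744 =2.35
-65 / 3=-21.67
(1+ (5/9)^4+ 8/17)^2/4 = 7625655625/12440502369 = 0.61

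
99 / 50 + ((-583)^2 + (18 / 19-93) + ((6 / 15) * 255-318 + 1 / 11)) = 339583.02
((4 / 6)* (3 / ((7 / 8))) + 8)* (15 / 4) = 270 / 7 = 38.57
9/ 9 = 1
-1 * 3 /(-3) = 1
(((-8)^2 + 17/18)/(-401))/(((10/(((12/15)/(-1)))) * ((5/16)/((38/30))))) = 355376/6766875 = 0.05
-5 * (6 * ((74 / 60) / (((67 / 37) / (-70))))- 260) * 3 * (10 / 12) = 457325 / 67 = 6825.75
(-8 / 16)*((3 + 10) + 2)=-15 / 2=-7.50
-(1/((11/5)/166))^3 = -429592.04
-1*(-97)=97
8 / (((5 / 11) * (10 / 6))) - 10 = 14 / 25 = 0.56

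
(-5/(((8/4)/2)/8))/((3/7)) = -280/3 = -93.33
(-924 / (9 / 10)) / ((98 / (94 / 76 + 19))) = -212.01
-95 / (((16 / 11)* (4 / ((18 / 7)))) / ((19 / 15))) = -11913 / 224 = -53.18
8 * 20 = 160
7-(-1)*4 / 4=8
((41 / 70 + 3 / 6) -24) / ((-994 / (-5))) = -401 / 3479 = -0.12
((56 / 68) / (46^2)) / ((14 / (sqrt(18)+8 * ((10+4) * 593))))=3 * sqrt(2) / 35972+16604 / 8993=1.85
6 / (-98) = -3 / 49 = -0.06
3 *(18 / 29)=54 / 29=1.86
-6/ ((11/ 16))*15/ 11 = -1440/ 121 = -11.90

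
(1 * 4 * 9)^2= 1296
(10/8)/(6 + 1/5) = 25/124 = 0.20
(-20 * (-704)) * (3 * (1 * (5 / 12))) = 17600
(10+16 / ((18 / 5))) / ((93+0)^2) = 130 / 77841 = 0.00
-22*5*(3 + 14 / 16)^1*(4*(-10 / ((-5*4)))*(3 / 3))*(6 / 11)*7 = -3255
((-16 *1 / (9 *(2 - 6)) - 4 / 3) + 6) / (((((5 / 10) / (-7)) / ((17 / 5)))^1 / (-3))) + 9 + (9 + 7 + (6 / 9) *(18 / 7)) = 79441 / 105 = 756.58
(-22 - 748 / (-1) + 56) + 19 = 801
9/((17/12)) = 108/17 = 6.35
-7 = -7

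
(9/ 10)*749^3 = 3781707741/ 10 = 378170774.10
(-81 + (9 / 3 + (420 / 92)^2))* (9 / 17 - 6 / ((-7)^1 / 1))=-4989105 / 62951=-79.25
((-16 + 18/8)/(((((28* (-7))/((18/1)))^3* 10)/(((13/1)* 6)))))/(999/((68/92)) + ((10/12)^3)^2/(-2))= 15503196852/252211714248151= 0.00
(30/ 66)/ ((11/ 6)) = 30/ 121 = 0.25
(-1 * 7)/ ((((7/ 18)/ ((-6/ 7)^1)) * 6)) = 18/ 7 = 2.57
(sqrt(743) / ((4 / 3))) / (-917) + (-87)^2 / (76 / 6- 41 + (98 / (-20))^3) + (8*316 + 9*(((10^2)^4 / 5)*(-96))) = -7567723075576984 / 437947- 3*sqrt(743) / 3668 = -17279997523.87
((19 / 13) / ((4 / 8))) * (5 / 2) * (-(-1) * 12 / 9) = 380 / 39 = 9.74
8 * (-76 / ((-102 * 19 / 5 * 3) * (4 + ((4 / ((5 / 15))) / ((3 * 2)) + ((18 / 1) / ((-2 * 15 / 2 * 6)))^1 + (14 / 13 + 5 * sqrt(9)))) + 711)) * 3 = 197600 / 2678811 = 0.07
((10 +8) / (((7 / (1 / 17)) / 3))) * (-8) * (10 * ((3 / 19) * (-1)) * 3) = 38880 / 2261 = 17.20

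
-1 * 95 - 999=-1094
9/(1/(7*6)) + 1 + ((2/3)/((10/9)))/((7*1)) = 13268/35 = 379.09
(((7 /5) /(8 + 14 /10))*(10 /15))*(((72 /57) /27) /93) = 112 /2242323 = 0.00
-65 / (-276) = 65 / 276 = 0.24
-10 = -10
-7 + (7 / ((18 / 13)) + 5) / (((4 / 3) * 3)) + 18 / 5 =-319 / 360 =-0.89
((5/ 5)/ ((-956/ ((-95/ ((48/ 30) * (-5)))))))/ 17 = -95/ 130016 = -0.00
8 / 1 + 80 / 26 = 144 / 13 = 11.08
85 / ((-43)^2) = 85 / 1849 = 0.05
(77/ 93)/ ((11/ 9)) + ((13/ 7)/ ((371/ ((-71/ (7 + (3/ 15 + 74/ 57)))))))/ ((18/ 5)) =778940509/ 1169927724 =0.67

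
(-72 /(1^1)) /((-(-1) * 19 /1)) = -72 /19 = -3.79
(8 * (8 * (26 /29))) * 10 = 16640 /29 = 573.79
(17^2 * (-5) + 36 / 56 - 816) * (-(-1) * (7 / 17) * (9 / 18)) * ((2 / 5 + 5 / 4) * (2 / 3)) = -69619 / 136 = -511.90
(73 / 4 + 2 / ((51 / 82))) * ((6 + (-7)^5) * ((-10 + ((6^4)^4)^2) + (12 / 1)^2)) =-292765632292324659215860522489265 / 102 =-2870251296983575090351574000000.00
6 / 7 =0.86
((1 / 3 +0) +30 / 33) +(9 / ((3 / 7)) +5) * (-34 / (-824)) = 15739 / 6798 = 2.32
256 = 256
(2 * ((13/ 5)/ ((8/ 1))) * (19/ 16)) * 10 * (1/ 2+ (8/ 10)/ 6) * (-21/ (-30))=32851/ 9600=3.42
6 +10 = 16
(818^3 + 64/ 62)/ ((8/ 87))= 184523154861/ 31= 5952359834.23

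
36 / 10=18 / 5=3.60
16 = 16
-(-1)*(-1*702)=-702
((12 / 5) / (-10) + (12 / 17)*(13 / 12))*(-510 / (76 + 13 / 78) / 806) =-4014 / 920855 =-0.00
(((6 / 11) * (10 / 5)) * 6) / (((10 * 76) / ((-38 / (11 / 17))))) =-306 / 605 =-0.51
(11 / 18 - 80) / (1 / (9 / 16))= -1429 / 32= -44.66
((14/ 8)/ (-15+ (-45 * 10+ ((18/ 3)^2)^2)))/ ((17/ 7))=49/ 56508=0.00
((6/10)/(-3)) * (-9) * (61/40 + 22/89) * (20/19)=56781/16910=3.36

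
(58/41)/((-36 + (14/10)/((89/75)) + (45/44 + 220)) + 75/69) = 5223944/691620267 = 0.01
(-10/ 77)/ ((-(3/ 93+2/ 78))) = 2.24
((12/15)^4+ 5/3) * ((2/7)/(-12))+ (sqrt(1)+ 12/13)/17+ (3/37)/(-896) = 374422103/5887440000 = 0.06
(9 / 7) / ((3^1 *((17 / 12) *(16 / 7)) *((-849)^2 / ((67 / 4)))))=0.00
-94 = -94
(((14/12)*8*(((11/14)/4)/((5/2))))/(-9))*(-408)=1496/45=33.24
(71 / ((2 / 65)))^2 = 21298225 / 4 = 5324556.25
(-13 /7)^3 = -2197 /343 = -6.41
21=21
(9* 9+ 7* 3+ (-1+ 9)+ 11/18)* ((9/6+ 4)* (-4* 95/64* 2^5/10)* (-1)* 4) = 416119/9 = 46235.44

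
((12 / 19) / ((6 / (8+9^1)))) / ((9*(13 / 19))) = 34 / 117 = 0.29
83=83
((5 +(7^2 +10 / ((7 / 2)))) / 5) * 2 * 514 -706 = 384434 / 35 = 10983.83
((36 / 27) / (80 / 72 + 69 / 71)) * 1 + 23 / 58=80029 / 77198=1.04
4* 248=992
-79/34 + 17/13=-449/442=-1.02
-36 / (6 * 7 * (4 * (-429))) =1 / 2002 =0.00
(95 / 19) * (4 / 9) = 20 / 9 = 2.22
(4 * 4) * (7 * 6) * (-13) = -8736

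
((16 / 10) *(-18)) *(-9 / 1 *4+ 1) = 1008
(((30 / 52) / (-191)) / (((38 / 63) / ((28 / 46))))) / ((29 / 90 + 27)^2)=-26790750 / 6561078199351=-0.00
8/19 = 0.42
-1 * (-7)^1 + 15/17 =134/17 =7.88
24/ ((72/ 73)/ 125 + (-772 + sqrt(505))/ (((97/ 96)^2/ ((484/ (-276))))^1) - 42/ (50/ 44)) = 1116329450104000000 * sqrt(505)/ 44958625483722911453849 + 837790575072350669250/ 44958625483722911453849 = 0.02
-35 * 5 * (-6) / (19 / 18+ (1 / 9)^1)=900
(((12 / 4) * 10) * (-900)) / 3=-9000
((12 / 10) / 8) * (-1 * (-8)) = 6 / 5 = 1.20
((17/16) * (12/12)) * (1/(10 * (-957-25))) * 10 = -17/15712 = -0.00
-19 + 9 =-10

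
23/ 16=1.44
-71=-71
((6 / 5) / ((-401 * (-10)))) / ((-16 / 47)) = -141 / 160400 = -0.00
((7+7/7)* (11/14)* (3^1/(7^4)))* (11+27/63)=10560/117649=0.09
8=8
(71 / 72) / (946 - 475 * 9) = -0.00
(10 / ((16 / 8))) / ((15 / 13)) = 13 / 3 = 4.33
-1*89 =-89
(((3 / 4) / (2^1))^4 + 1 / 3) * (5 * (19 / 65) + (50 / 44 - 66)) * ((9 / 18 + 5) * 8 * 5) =-393395435 / 79872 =-4925.32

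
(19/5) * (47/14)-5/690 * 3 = 10252/805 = 12.74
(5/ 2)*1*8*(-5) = -100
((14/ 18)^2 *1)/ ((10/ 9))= 49/ 90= 0.54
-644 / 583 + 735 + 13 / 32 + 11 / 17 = 233090443 / 317152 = 734.95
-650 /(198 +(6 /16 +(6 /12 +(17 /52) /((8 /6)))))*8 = -26.11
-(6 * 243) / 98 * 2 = -1458 / 49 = -29.76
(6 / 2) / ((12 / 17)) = 17 / 4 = 4.25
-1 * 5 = -5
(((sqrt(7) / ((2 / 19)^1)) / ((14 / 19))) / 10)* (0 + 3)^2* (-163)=-529587* sqrt(7) / 280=-5004.13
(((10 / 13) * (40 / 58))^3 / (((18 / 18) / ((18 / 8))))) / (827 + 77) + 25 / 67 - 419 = -169825932263392 / 405674114443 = -418.63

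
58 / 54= 29 / 27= 1.07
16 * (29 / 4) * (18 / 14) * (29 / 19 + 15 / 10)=451.35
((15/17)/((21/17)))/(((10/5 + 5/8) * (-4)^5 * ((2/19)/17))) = -1615/37632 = -0.04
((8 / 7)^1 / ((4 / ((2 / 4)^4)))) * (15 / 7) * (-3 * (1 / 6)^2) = -5 / 1568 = -0.00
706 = 706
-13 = -13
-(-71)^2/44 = -5041/44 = -114.57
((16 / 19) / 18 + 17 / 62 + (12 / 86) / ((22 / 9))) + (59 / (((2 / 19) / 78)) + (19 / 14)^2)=21486579633859 / 491445108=43721.22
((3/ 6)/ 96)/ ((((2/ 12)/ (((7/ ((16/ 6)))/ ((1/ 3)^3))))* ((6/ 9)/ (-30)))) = -25515/ 256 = -99.67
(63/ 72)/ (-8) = -7/ 64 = -0.11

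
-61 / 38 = -1.61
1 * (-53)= -53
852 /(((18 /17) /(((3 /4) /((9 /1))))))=1207 /18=67.06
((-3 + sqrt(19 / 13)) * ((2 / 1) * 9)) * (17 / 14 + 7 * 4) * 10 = -110430 / 7 + 36810 * sqrt(247) / 91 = -9418.41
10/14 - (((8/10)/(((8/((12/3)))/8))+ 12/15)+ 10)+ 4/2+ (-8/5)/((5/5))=-451/35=-12.89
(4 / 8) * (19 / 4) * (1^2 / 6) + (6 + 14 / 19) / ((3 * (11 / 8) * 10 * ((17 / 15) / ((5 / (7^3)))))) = 23277781 / 58496592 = 0.40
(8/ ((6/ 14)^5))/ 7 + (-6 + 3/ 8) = 142729/ 1944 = 73.42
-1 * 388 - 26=-414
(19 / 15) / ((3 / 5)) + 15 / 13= 382 / 117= 3.26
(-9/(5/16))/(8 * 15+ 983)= -0.03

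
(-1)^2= 1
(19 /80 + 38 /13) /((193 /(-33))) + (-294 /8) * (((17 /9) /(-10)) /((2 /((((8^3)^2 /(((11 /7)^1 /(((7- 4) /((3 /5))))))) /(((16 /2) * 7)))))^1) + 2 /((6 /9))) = 341691259397 /6623760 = 51585.69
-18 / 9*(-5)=10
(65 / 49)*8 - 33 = -1097 / 49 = -22.39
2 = 2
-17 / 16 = -1.06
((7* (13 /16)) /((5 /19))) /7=247 /80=3.09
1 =1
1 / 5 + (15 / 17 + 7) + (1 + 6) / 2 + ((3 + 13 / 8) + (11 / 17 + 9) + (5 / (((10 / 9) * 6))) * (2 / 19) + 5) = 399659 / 12920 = 30.93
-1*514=-514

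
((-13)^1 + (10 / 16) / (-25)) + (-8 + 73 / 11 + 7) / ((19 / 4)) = -98969 / 8360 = -11.84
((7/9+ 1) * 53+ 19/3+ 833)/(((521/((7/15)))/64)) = 3764096/70335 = 53.52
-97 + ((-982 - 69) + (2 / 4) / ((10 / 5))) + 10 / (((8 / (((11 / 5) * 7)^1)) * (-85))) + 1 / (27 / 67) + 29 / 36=-10508249 / 9180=-1144.69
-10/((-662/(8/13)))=40/4303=0.01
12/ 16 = 3/ 4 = 0.75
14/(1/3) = 42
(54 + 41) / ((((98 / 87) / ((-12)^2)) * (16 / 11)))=818235 / 98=8349.34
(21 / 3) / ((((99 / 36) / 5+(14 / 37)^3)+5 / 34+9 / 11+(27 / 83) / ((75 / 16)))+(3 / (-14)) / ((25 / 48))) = 3852307543700 / 675464797663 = 5.70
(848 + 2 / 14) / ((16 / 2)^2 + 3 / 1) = 5937 / 469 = 12.66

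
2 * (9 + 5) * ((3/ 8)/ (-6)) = -7/ 4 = -1.75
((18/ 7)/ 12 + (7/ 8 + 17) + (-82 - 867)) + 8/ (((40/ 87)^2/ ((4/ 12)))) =-642807/ 700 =-918.30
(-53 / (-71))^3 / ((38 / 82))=0.90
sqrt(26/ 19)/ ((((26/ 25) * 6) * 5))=0.04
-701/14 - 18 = -953/14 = -68.07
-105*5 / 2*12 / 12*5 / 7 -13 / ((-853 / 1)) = -319849 / 1706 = -187.48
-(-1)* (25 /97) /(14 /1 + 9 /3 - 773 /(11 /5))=-275 /356766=-0.00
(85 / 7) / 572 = 85 / 4004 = 0.02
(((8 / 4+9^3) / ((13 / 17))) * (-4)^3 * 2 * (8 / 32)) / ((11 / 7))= -2783648 / 143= -19466.07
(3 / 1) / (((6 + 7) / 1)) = 3 / 13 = 0.23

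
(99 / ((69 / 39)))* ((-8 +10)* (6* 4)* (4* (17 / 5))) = 4200768 / 115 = 36528.42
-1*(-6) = 6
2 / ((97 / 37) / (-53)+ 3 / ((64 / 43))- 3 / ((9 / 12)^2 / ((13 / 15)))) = -11295360 / 15000587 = -0.75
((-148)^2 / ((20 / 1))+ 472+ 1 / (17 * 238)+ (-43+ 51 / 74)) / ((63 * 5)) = 570697496 / 117890325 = 4.84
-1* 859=-859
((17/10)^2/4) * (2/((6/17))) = 4913/1200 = 4.09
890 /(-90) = -89 /9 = -9.89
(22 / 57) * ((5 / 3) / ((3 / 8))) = 880 / 513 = 1.72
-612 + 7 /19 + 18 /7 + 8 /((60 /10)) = -242483 /399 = -607.73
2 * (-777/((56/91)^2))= -131313/32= -4103.53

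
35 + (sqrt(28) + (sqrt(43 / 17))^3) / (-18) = -sqrt(7) / 9-43* sqrt(731) / 5202 + 35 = 34.48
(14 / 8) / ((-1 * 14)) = -1 / 8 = -0.12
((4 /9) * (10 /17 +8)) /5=584 /765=0.76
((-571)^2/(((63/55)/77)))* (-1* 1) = -197254805/9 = -21917200.56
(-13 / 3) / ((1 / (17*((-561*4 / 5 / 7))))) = 165308 / 35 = 4723.09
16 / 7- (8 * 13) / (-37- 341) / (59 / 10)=26008 / 11151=2.33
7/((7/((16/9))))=16/9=1.78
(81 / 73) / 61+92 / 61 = 6797 / 4453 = 1.53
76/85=0.89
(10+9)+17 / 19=378 / 19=19.89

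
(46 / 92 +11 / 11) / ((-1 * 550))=-3 / 1100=-0.00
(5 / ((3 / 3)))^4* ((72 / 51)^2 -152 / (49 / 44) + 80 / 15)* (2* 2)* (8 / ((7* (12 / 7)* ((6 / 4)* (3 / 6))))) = -109744960000 / 382347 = -287029.74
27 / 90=3 / 10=0.30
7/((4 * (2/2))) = 7/4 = 1.75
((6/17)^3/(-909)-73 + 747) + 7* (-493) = -2777.00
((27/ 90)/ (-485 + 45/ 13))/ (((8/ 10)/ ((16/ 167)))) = -39/ 522710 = -0.00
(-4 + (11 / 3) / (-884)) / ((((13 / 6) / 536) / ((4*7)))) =-79684976 / 2873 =-27735.81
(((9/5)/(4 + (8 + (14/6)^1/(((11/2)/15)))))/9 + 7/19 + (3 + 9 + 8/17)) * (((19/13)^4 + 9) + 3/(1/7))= 444.13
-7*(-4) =28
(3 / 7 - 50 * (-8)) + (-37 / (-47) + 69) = 154701 / 329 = 470.22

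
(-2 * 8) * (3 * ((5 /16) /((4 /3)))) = -45 /4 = -11.25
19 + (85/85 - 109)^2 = 11683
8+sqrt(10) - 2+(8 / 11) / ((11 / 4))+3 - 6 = sqrt(10)+395 / 121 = 6.43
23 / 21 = 1.10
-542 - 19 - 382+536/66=-30851/33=-934.88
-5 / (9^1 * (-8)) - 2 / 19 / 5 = 331 / 6840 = 0.05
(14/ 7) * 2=4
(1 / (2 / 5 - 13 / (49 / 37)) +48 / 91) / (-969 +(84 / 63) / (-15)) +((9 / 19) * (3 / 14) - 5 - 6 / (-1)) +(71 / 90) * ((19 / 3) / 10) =250594082472791 / 156552939024300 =1.60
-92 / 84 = -23 / 21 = -1.10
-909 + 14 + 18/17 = -15197/17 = -893.94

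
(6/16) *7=21/8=2.62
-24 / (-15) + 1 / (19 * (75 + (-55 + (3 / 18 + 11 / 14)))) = 13397 / 8360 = 1.60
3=3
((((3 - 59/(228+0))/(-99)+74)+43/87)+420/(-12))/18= 25834339/11782584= 2.19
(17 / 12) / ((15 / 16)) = 68 / 45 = 1.51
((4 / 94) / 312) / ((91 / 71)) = 0.00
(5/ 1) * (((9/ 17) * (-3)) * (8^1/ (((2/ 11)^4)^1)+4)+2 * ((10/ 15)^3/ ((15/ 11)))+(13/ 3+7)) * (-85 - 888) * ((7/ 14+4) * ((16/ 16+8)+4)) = 2024153328379/ 612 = 3307440079.05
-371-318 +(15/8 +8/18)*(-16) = -726.11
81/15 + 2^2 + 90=497/5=99.40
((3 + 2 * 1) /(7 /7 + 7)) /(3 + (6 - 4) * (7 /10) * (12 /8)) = 25 /204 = 0.12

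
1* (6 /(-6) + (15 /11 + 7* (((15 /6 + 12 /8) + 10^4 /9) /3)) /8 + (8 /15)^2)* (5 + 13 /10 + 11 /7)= 10627093471 /4158000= 2555.82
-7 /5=-1.40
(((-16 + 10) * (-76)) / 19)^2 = 576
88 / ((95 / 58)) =5104 / 95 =53.73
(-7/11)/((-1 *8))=0.08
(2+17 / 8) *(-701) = -23133 / 8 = -2891.62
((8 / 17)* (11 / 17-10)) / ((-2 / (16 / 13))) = 10176 / 3757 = 2.71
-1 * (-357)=357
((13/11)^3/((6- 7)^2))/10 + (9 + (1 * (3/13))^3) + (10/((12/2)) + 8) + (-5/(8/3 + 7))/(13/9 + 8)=812616819631/43249021530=18.79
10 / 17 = 0.59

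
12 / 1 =12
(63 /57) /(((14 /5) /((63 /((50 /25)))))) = 945 /76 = 12.43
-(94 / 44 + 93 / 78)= -476 / 143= -3.33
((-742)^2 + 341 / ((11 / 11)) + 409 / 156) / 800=85941589 / 124800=688.63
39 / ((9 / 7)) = 91 / 3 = 30.33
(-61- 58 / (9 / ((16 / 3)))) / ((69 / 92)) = -10300 / 81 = -127.16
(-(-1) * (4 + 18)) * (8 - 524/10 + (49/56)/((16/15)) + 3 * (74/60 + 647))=13383887/320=41824.65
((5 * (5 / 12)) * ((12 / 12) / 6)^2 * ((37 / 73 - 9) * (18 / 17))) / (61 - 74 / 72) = -23250 / 2679319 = -0.01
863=863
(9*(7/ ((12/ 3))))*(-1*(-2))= 63/ 2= 31.50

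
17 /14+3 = 59 /14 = 4.21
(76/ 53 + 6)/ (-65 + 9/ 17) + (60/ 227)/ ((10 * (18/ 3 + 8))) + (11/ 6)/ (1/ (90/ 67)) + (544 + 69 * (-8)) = -5.65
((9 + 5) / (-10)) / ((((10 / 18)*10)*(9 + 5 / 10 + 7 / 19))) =-399 / 15625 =-0.03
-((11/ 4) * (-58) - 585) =744.50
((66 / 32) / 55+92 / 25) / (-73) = -1487 / 29200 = -0.05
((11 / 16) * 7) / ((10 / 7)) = 539 / 160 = 3.37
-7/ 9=-0.78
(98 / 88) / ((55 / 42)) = 1029 / 1210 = 0.85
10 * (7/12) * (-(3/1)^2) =-105/2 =-52.50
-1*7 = -7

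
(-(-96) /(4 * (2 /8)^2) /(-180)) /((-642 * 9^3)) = 16 /3510135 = 0.00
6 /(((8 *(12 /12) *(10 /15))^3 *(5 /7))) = 567 /10240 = 0.06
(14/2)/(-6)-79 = -481/6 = -80.17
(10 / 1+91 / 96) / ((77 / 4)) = 1051 / 1848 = 0.57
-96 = -96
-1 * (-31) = 31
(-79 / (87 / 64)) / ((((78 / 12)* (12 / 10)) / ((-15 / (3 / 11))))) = 1390400 / 3393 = 409.78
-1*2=-2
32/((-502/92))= -1472/251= -5.86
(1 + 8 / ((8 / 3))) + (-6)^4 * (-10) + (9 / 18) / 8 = -12955.94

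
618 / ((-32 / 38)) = -5871 / 8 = -733.88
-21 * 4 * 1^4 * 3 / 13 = -252 / 13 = -19.38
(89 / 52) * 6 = 267 / 26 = 10.27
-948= -948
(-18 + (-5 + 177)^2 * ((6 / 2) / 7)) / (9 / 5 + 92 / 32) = 3545040 / 1309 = 2708.20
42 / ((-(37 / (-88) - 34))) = 3696 / 3029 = 1.22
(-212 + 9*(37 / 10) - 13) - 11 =-2027 / 10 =-202.70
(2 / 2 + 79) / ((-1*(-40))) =2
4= 4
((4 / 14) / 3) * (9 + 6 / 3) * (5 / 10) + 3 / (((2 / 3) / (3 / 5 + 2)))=2567 / 210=12.22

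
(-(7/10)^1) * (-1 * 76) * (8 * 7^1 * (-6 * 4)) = -357504/5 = -71500.80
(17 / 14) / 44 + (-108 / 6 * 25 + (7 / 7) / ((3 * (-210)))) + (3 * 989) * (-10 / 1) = -119275097 / 3960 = -30119.97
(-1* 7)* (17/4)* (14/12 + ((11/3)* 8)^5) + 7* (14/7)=-1256002002241/1944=-646091564.94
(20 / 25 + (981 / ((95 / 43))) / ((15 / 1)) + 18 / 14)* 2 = 210724 / 3325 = 63.38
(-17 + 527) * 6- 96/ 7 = 21324/ 7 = 3046.29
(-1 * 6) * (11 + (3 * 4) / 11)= -798 / 11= -72.55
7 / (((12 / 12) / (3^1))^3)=189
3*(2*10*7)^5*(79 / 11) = 12746428800000 / 11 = 1158766254545.45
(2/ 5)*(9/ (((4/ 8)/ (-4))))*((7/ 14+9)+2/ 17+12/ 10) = -132408/ 425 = -311.55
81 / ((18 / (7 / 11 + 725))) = 35919 / 11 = 3265.36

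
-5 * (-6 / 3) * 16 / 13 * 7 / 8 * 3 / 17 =420 / 221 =1.90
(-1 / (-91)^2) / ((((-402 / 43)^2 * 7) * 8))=-1849 / 74941592544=-0.00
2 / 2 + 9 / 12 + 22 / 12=43 / 12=3.58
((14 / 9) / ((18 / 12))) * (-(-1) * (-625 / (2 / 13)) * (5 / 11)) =-568750 / 297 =-1914.98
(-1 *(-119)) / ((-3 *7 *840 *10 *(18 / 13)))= -221 / 453600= -0.00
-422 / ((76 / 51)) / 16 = -10761 / 608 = -17.70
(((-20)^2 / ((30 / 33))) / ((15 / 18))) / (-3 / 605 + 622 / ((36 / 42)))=0.73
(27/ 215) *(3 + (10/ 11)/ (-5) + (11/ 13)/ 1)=14148/ 30745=0.46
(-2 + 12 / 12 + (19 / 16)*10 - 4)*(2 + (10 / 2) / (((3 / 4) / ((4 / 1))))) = 2365 / 12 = 197.08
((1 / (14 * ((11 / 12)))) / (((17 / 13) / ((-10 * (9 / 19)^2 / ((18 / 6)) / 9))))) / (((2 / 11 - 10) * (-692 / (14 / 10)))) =-13 / 12740412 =-0.00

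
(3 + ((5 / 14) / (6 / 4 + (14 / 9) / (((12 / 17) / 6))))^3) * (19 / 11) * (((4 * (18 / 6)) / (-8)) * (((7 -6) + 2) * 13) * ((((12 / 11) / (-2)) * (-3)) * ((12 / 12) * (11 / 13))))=-235767354318 / 561712921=-419.73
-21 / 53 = -0.40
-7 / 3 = -2.33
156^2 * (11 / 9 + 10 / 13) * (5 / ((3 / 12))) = 969280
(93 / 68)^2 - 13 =-51463 / 4624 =-11.13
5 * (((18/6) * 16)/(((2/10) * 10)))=120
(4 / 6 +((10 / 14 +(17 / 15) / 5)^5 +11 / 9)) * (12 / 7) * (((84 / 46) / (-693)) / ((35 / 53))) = -44416343738587976 / 2472197270361328125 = -0.02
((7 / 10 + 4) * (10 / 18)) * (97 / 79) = 4559 / 1422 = 3.21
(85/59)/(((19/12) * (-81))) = -340/30267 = -0.01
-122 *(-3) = 366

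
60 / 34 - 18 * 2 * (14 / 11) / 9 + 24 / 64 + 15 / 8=-805 / 748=-1.08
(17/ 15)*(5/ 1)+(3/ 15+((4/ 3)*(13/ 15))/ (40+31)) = 18796/ 3195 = 5.88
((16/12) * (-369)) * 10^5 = -49200000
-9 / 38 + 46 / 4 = 214 / 19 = 11.26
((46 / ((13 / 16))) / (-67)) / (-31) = 736 / 27001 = 0.03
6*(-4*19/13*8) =-3648/13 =-280.62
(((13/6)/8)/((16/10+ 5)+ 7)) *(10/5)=65/1632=0.04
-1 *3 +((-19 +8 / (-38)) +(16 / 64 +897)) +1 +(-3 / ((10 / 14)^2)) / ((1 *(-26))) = 21643761 / 24700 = 876.27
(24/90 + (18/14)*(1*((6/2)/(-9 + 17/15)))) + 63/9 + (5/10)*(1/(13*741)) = 134797207/19892145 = 6.78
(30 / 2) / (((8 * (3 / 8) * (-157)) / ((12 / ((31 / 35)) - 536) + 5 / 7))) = 16.62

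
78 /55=1.42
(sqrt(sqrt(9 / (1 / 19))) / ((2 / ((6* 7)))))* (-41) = -861* 19^(1 / 4)* sqrt(3) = -3113.52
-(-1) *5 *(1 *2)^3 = 40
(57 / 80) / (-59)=-57 / 4720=-0.01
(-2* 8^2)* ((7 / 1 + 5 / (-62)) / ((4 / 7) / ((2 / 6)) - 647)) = 192192 / 140027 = 1.37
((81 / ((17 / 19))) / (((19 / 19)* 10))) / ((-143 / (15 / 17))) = -0.06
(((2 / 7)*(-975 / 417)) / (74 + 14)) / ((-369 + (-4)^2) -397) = 13 / 1284360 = 0.00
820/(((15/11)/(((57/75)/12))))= 8569/225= 38.08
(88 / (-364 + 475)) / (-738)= -44 / 40959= -0.00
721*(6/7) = 618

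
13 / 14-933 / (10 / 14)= -91369 / 70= -1305.27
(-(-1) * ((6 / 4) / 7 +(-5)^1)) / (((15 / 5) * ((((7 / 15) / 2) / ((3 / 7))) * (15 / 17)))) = -1139 / 343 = -3.32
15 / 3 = 5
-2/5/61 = -2/305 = -0.01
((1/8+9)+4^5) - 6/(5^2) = 1032.88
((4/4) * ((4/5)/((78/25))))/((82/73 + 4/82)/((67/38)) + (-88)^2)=1002655/30284384676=0.00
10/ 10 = 1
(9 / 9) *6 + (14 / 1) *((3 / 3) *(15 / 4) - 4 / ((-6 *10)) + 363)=154243 / 30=5141.43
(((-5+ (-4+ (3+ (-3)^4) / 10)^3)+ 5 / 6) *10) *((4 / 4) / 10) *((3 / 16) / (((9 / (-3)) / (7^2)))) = -248.12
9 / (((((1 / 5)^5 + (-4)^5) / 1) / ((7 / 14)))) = -28125 / 6399998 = -0.00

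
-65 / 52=-1.25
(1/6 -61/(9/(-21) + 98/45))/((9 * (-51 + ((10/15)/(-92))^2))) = 121393862/1605464679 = 0.08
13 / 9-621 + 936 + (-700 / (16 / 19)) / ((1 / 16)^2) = -1912352 / 9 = -212483.56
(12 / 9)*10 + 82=286 / 3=95.33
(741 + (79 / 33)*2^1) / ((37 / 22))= 49222 / 111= 443.44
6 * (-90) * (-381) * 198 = 40736520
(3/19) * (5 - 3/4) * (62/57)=527/722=0.73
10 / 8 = 5 / 4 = 1.25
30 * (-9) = -270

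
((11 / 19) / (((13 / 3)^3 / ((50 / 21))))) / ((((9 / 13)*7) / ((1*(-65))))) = -2750 / 12103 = -0.23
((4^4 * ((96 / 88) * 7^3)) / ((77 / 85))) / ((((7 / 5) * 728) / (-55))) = -816000 / 143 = -5706.29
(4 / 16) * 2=0.50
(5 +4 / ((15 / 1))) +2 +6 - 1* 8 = 79 / 15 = 5.27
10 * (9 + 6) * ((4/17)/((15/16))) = 640/17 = 37.65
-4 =-4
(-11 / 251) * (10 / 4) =-55 / 502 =-0.11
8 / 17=0.47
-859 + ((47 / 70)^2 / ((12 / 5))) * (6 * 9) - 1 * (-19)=-1626519 / 1960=-829.86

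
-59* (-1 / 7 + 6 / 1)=-2419 / 7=-345.57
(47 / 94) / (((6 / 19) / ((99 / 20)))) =627 / 80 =7.84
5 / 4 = 1.25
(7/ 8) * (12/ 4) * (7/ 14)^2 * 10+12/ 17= 1977/ 272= 7.27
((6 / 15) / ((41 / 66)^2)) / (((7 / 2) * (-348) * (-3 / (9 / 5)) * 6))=726 / 8531075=0.00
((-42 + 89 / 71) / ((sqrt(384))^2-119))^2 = 8369449 / 354004225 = 0.02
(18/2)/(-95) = -9/95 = -0.09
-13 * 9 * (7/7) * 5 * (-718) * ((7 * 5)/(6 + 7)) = 1130850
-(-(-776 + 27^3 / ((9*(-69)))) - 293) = -11838 / 23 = -514.70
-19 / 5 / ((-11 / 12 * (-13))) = -228 / 715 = -0.32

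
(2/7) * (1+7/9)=32/63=0.51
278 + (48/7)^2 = 15926/49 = 325.02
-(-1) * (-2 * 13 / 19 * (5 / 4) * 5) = -325 / 38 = -8.55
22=22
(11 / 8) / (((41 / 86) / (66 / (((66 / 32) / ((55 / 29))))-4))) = 194403 / 1189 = 163.50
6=6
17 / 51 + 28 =85 / 3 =28.33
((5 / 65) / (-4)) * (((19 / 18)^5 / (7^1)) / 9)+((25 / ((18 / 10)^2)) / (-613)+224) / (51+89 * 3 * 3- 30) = 141449451273817 / 519861266241408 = 0.27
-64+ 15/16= -1009/16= -63.06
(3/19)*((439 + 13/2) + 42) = 2925/38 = 76.97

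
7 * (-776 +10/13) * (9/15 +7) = -2680748/65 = -41242.28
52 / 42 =26 / 21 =1.24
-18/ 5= -3.60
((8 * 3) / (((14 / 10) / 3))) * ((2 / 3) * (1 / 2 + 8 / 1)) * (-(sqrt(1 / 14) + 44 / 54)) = -14960 / 63-1020 * sqrt(14) / 49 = -315.35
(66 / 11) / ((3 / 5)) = 10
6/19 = 0.32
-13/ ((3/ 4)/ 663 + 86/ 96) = -137904/ 9515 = -14.49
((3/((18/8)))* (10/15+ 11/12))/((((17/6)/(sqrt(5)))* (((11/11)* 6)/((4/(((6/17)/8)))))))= 304* sqrt(5)/27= 25.18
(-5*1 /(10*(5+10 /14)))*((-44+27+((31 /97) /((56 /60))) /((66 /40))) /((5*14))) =125423 /5975200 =0.02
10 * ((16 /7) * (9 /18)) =11.43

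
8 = 8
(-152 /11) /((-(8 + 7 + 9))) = 0.58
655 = 655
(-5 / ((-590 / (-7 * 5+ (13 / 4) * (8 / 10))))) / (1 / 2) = -162 / 295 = -0.55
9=9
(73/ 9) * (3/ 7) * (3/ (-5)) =-73/ 35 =-2.09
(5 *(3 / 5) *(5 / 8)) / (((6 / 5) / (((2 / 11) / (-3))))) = -25 / 264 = -0.09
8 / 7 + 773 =5419 / 7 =774.14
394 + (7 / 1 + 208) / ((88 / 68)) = 560.14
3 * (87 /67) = 261 /67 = 3.90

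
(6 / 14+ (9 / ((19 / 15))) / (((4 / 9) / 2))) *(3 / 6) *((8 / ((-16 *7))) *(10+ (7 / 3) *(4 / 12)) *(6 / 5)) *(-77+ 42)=278681 / 532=523.84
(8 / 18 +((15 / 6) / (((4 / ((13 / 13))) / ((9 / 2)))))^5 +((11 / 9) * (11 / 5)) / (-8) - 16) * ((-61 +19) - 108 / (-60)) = -168703827257 / 26214400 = -6435.54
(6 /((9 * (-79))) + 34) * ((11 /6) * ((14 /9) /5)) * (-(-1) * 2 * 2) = 77.55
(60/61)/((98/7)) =30/427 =0.07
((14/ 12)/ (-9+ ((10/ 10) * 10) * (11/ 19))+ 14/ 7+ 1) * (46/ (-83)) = -22195/ 15189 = -1.46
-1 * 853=-853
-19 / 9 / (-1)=19 / 9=2.11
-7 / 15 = -0.47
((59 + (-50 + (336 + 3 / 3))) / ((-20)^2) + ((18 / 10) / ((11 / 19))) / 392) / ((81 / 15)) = 47051 / 291060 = 0.16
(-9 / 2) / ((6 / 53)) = -159 / 4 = -39.75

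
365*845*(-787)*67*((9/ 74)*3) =-5933776071.28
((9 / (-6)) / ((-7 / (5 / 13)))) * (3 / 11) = 0.02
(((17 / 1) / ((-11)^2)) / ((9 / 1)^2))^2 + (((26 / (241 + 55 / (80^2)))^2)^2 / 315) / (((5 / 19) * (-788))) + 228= 273533101994783523989886573535338623 / 1199706571876733989534872456146019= 228.00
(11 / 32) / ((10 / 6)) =33 / 160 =0.21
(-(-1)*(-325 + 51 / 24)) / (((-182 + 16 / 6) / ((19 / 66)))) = 49077 / 94688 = 0.52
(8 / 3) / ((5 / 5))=8 / 3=2.67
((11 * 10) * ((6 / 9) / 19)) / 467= 220 / 26619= 0.01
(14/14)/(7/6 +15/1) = 6/97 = 0.06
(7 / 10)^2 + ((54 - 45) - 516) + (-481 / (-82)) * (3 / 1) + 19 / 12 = -1498537 / 3075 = -487.33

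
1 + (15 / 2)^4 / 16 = 50881 / 256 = 198.75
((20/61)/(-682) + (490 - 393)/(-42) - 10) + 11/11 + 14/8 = -16704043/1747284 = -9.56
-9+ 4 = -5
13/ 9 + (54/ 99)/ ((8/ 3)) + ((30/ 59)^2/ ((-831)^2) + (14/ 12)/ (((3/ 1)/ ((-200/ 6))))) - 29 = -12791916012757/ 317307255012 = -40.31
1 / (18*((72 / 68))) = 17 / 324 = 0.05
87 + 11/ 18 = 1577/ 18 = 87.61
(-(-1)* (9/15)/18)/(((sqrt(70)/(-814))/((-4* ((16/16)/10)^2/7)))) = 407* sqrt(70)/183750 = 0.02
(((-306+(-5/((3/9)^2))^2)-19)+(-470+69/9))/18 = 3713/54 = 68.76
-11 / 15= -0.73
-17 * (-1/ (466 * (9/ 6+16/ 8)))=17/ 1631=0.01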